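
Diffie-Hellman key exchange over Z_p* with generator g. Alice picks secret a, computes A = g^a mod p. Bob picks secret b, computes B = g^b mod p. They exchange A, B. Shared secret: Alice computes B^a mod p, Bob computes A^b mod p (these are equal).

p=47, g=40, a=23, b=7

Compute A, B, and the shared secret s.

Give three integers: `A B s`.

A = 40^23 mod 47  (bits of 23 = 10111)
  bit 0 = 1: r = r^2 * 40 mod 47 = 1^2 * 40 = 1*40 = 40
  bit 1 = 0: r = r^2 mod 47 = 40^2 = 2
  bit 2 = 1: r = r^2 * 40 mod 47 = 2^2 * 40 = 4*40 = 19
  bit 3 = 1: r = r^2 * 40 mod 47 = 19^2 * 40 = 32*40 = 11
  bit 4 = 1: r = r^2 * 40 mod 47 = 11^2 * 40 = 27*40 = 46
  -> A = 46
B = 40^7 mod 47  (bits of 7 = 111)
  bit 0 = 1: r = r^2 * 40 mod 47 = 1^2 * 40 = 1*40 = 40
  bit 1 = 1: r = r^2 * 40 mod 47 = 40^2 * 40 = 2*40 = 33
  bit 2 = 1: r = r^2 * 40 mod 47 = 33^2 * 40 = 8*40 = 38
  -> B = 38
s = B^a = 38^23 mod 47  (bits of 23 = 10111)
  bit 0 = 1: r = r^2 * 38 mod 47 = 1^2 * 38 = 1*38 = 38
  bit 1 = 0: r = r^2 mod 47 = 38^2 = 34
  bit 2 = 1: r = r^2 * 38 mod 47 = 34^2 * 38 = 28*38 = 30
  bit 3 = 1: r = r^2 * 38 mod 47 = 30^2 * 38 = 7*38 = 31
  bit 4 = 1: r = r^2 * 38 mod 47 = 31^2 * 38 = 21*38 = 46
  -> s = B^a = 46

Answer: 46 38 46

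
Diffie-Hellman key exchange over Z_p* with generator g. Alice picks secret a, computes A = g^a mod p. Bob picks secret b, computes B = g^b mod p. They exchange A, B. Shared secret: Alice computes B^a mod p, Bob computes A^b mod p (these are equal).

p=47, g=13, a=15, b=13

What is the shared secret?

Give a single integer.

Answer: 26

Derivation:
A = 13^15 mod 47  (bits of 15 = 1111)
  bit 0 = 1: r = r^2 * 13 mod 47 = 1^2 * 13 = 1*13 = 13
  bit 1 = 1: r = r^2 * 13 mod 47 = 13^2 * 13 = 28*13 = 35
  bit 2 = 1: r = r^2 * 13 mod 47 = 35^2 * 13 = 3*13 = 39
  bit 3 = 1: r = r^2 * 13 mod 47 = 39^2 * 13 = 17*13 = 33
  -> A = 33
B = 13^13 mod 47  (bits of 13 = 1101)
  bit 0 = 1: r = r^2 * 13 mod 47 = 1^2 * 13 = 1*13 = 13
  bit 1 = 1: r = r^2 * 13 mod 47 = 13^2 * 13 = 28*13 = 35
  bit 2 = 0: r = r^2 mod 47 = 35^2 = 3
  bit 3 = 1: r = r^2 * 13 mod 47 = 3^2 * 13 = 9*13 = 23
  -> B = 23
s = B^a = 23^15 mod 47  (bits of 15 = 1111)
  bit 0 = 1: r = r^2 * 23 mod 47 = 1^2 * 23 = 1*23 = 23
  bit 1 = 1: r = r^2 * 23 mod 47 = 23^2 * 23 = 12*23 = 41
  bit 2 = 1: r = r^2 * 23 mod 47 = 41^2 * 23 = 36*23 = 29
  bit 3 = 1: r = r^2 * 23 mod 47 = 29^2 * 23 = 42*23 = 26
  -> s = B^a = 26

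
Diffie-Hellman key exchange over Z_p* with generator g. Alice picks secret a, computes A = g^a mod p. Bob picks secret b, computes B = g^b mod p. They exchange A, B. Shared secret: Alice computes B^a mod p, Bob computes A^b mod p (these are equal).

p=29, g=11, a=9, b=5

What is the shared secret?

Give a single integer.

A = 11^9 mod 29  (bits of 9 = 1001)
  bit 0 = 1: r = r^2 * 11 mod 29 = 1^2 * 11 = 1*11 = 11
  bit 1 = 0: r = r^2 mod 29 = 11^2 = 5
  bit 2 = 0: r = r^2 mod 29 = 5^2 = 25
  bit 3 = 1: r = r^2 * 11 mod 29 = 25^2 * 11 = 16*11 = 2
  -> A = 2
B = 11^5 mod 29  (bits of 5 = 101)
  bit 0 = 1: r = r^2 * 11 mod 29 = 1^2 * 11 = 1*11 = 11
  bit 1 = 0: r = r^2 mod 29 = 11^2 = 5
  bit 2 = 1: r = r^2 * 11 mod 29 = 5^2 * 11 = 25*11 = 14
  -> B = 14
s = B^a = 14^9 mod 29  (bits of 9 = 1001)
  bit 0 = 1: r = r^2 * 14 mod 29 = 1^2 * 14 = 1*14 = 14
  bit 1 = 0: r = r^2 mod 29 = 14^2 = 22
  bit 2 = 0: r = r^2 mod 29 = 22^2 = 20
  bit 3 = 1: r = r^2 * 14 mod 29 = 20^2 * 14 = 23*14 = 3
  -> s = B^a = 3

Answer: 3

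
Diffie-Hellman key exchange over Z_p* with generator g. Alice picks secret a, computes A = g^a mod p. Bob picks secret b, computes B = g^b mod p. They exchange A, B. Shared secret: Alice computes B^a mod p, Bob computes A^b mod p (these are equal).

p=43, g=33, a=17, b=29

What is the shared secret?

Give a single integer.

Answer: 20

Derivation:
A = 33^17 mod 43  (bits of 17 = 10001)
  bit 0 = 1: r = r^2 * 33 mod 43 = 1^2 * 33 = 1*33 = 33
  bit 1 = 0: r = r^2 mod 43 = 33^2 = 14
  bit 2 = 0: r = r^2 mod 43 = 14^2 = 24
  bit 3 = 0: r = r^2 mod 43 = 24^2 = 17
  bit 4 = 1: r = r^2 * 33 mod 43 = 17^2 * 33 = 31*33 = 34
  -> A = 34
B = 33^29 mod 43  (bits of 29 = 11101)
  bit 0 = 1: r = r^2 * 33 mod 43 = 1^2 * 33 = 1*33 = 33
  bit 1 = 1: r = r^2 * 33 mod 43 = 33^2 * 33 = 14*33 = 32
  bit 2 = 1: r = r^2 * 33 mod 43 = 32^2 * 33 = 35*33 = 37
  bit 3 = 0: r = r^2 mod 43 = 37^2 = 36
  bit 4 = 1: r = r^2 * 33 mod 43 = 36^2 * 33 = 6*33 = 26
  -> B = 26
s = B^a = 26^17 mod 43  (bits of 17 = 10001)
  bit 0 = 1: r = r^2 * 26 mod 43 = 1^2 * 26 = 1*26 = 26
  bit 1 = 0: r = r^2 mod 43 = 26^2 = 31
  bit 2 = 0: r = r^2 mod 43 = 31^2 = 15
  bit 3 = 0: r = r^2 mod 43 = 15^2 = 10
  bit 4 = 1: r = r^2 * 26 mod 43 = 10^2 * 26 = 14*26 = 20
  -> s = B^a = 20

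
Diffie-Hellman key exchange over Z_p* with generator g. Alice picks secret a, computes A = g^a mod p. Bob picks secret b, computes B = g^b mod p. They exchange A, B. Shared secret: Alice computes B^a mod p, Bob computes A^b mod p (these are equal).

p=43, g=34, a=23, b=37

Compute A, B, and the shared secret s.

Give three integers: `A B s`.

Answer: 5 30 3

Derivation:
A = 34^23 mod 43  (bits of 23 = 10111)
  bit 0 = 1: r = r^2 * 34 mod 43 = 1^2 * 34 = 1*34 = 34
  bit 1 = 0: r = r^2 mod 43 = 34^2 = 38
  bit 2 = 1: r = r^2 * 34 mod 43 = 38^2 * 34 = 25*34 = 33
  bit 3 = 1: r = r^2 * 34 mod 43 = 33^2 * 34 = 14*34 = 3
  bit 4 = 1: r = r^2 * 34 mod 43 = 3^2 * 34 = 9*34 = 5
  -> A = 5
B = 34^37 mod 43  (bits of 37 = 100101)
  bit 0 = 1: r = r^2 * 34 mod 43 = 1^2 * 34 = 1*34 = 34
  bit 1 = 0: r = r^2 mod 43 = 34^2 = 38
  bit 2 = 0: r = r^2 mod 43 = 38^2 = 25
  bit 3 = 1: r = r^2 * 34 mod 43 = 25^2 * 34 = 23*34 = 8
  bit 4 = 0: r = r^2 mod 43 = 8^2 = 21
  bit 5 = 1: r = r^2 * 34 mod 43 = 21^2 * 34 = 11*34 = 30
  -> B = 30
s = B^a = 30^23 mod 43  (bits of 23 = 10111)
  bit 0 = 1: r = r^2 * 30 mod 43 = 1^2 * 30 = 1*30 = 30
  bit 1 = 0: r = r^2 mod 43 = 30^2 = 40
  bit 2 = 1: r = r^2 * 30 mod 43 = 40^2 * 30 = 9*30 = 12
  bit 3 = 1: r = r^2 * 30 mod 43 = 12^2 * 30 = 15*30 = 20
  bit 4 = 1: r = r^2 * 30 mod 43 = 20^2 * 30 = 13*30 = 3
  -> s = B^a = 3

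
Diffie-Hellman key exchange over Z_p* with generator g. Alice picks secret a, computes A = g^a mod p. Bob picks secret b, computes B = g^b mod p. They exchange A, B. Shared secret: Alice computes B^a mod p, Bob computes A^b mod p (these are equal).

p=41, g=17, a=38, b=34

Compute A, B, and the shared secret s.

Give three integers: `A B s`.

Answer: 21 36 23

Derivation:
A = 17^38 mod 41  (bits of 38 = 100110)
  bit 0 = 1: r = r^2 * 17 mod 41 = 1^2 * 17 = 1*17 = 17
  bit 1 = 0: r = r^2 mod 41 = 17^2 = 2
  bit 2 = 0: r = r^2 mod 41 = 2^2 = 4
  bit 3 = 1: r = r^2 * 17 mod 41 = 4^2 * 17 = 16*17 = 26
  bit 4 = 1: r = r^2 * 17 mod 41 = 26^2 * 17 = 20*17 = 12
  bit 5 = 0: r = r^2 mod 41 = 12^2 = 21
  -> A = 21
B = 17^34 mod 41  (bits of 34 = 100010)
  bit 0 = 1: r = r^2 * 17 mod 41 = 1^2 * 17 = 1*17 = 17
  bit 1 = 0: r = r^2 mod 41 = 17^2 = 2
  bit 2 = 0: r = r^2 mod 41 = 2^2 = 4
  bit 3 = 0: r = r^2 mod 41 = 4^2 = 16
  bit 4 = 1: r = r^2 * 17 mod 41 = 16^2 * 17 = 10*17 = 6
  bit 5 = 0: r = r^2 mod 41 = 6^2 = 36
  -> B = 36
s = B^a = 36^38 mod 41  (bits of 38 = 100110)
  bit 0 = 1: r = r^2 * 36 mod 41 = 1^2 * 36 = 1*36 = 36
  bit 1 = 0: r = r^2 mod 41 = 36^2 = 25
  bit 2 = 0: r = r^2 mod 41 = 25^2 = 10
  bit 3 = 1: r = r^2 * 36 mod 41 = 10^2 * 36 = 18*36 = 33
  bit 4 = 1: r = r^2 * 36 mod 41 = 33^2 * 36 = 23*36 = 8
  bit 5 = 0: r = r^2 mod 41 = 8^2 = 23
  -> s = B^a = 23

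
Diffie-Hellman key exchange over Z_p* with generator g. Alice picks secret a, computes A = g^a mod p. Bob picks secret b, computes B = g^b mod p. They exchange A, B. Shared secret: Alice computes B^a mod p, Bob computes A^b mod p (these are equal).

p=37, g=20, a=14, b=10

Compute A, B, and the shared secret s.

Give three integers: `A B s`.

A = 20^14 mod 37  (bits of 14 = 1110)
  bit 0 = 1: r = r^2 * 20 mod 37 = 1^2 * 20 = 1*20 = 20
  bit 1 = 1: r = r^2 * 20 mod 37 = 20^2 * 20 = 30*20 = 8
  bit 2 = 1: r = r^2 * 20 mod 37 = 8^2 * 20 = 27*20 = 22
  bit 3 = 0: r = r^2 mod 37 = 22^2 = 3
  -> A = 3
B = 20^10 mod 37  (bits of 10 = 1010)
  bit 0 = 1: r = r^2 * 20 mod 37 = 1^2 * 20 = 1*20 = 20
  bit 1 = 0: r = r^2 mod 37 = 20^2 = 30
  bit 2 = 1: r = r^2 * 20 mod 37 = 30^2 * 20 = 12*20 = 18
  bit 3 = 0: r = r^2 mod 37 = 18^2 = 28
  -> B = 28
s = B^a = 28^14 mod 37  (bits of 14 = 1110)
  bit 0 = 1: r = r^2 * 28 mod 37 = 1^2 * 28 = 1*28 = 28
  bit 1 = 1: r = r^2 * 28 mod 37 = 28^2 * 28 = 7*28 = 11
  bit 2 = 1: r = r^2 * 28 mod 37 = 11^2 * 28 = 10*28 = 21
  bit 3 = 0: r = r^2 mod 37 = 21^2 = 34
  -> s = B^a = 34

Answer: 3 28 34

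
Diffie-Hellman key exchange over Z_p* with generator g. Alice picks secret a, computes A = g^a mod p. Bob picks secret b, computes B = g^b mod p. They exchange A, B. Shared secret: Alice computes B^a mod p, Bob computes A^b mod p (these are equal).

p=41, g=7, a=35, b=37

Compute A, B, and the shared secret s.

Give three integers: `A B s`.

Answer: 27 11 14

Derivation:
A = 7^35 mod 41  (bits of 35 = 100011)
  bit 0 = 1: r = r^2 * 7 mod 41 = 1^2 * 7 = 1*7 = 7
  bit 1 = 0: r = r^2 mod 41 = 7^2 = 8
  bit 2 = 0: r = r^2 mod 41 = 8^2 = 23
  bit 3 = 0: r = r^2 mod 41 = 23^2 = 37
  bit 4 = 1: r = r^2 * 7 mod 41 = 37^2 * 7 = 16*7 = 30
  bit 5 = 1: r = r^2 * 7 mod 41 = 30^2 * 7 = 39*7 = 27
  -> A = 27
B = 7^37 mod 41  (bits of 37 = 100101)
  bit 0 = 1: r = r^2 * 7 mod 41 = 1^2 * 7 = 1*7 = 7
  bit 1 = 0: r = r^2 mod 41 = 7^2 = 8
  bit 2 = 0: r = r^2 mod 41 = 8^2 = 23
  bit 3 = 1: r = r^2 * 7 mod 41 = 23^2 * 7 = 37*7 = 13
  bit 4 = 0: r = r^2 mod 41 = 13^2 = 5
  bit 5 = 1: r = r^2 * 7 mod 41 = 5^2 * 7 = 25*7 = 11
  -> B = 11
s = B^a = 11^35 mod 41  (bits of 35 = 100011)
  bit 0 = 1: r = r^2 * 11 mod 41 = 1^2 * 11 = 1*11 = 11
  bit 1 = 0: r = r^2 mod 41 = 11^2 = 39
  bit 2 = 0: r = r^2 mod 41 = 39^2 = 4
  bit 3 = 0: r = r^2 mod 41 = 4^2 = 16
  bit 4 = 1: r = r^2 * 11 mod 41 = 16^2 * 11 = 10*11 = 28
  bit 5 = 1: r = r^2 * 11 mod 41 = 28^2 * 11 = 5*11 = 14
  -> s = B^a = 14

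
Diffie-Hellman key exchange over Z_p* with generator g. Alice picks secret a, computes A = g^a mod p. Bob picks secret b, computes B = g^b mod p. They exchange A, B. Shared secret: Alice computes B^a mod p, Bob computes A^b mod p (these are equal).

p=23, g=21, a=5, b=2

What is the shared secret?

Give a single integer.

Answer: 12

Derivation:
A = 21^5 mod 23  (bits of 5 = 101)
  bit 0 = 1: r = r^2 * 21 mod 23 = 1^2 * 21 = 1*21 = 21
  bit 1 = 0: r = r^2 mod 23 = 21^2 = 4
  bit 2 = 1: r = r^2 * 21 mod 23 = 4^2 * 21 = 16*21 = 14
  -> A = 14
B = 21^2 mod 23  (bits of 2 = 10)
  bit 0 = 1: r = r^2 * 21 mod 23 = 1^2 * 21 = 1*21 = 21
  bit 1 = 0: r = r^2 mod 23 = 21^2 = 4
  -> B = 4
s = B^a = 4^5 mod 23  (bits of 5 = 101)
  bit 0 = 1: r = r^2 * 4 mod 23 = 1^2 * 4 = 1*4 = 4
  bit 1 = 0: r = r^2 mod 23 = 4^2 = 16
  bit 2 = 1: r = r^2 * 4 mod 23 = 16^2 * 4 = 3*4 = 12
  -> s = B^a = 12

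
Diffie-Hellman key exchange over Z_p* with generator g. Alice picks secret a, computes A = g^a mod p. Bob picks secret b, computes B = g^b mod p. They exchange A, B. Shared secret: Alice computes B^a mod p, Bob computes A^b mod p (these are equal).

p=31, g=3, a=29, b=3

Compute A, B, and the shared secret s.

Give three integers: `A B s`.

Answer: 21 27 23

Derivation:
A = 3^29 mod 31  (bits of 29 = 11101)
  bit 0 = 1: r = r^2 * 3 mod 31 = 1^2 * 3 = 1*3 = 3
  bit 1 = 1: r = r^2 * 3 mod 31 = 3^2 * 3 = 9*3 = 27
  bit 2 = 1: r = r^2 * 3 mod 31 = 27^2 * 3 = 16*3 = 17
  bit 3 = 0: r = r^2 mod 31 = 17^2 = 10
  bit 4 = 1: r = r^2 * 3 mod 31 = 10^2 * 3 = 7*3 = 21
  -> A = 21
B = 3^3 mod 31  (bits of 3 = 11)
  bit 0 = 1: r = r^2 * 3 mod 31 = 1^2 * 3 = 1*3 = 3
  bit 1 = 1: r = r^2 * 3 mod 31 = 3^2 * 3 = 9*3 = 27
  -> B = 27
s = B^a = 27^29 mod 31  (bits of 29 = 11101)
  bit 0 = 1: r = r^2 * 27 mod 31 = 1^2 * 27 = 1*27 = 27
  bit 1 = 1: r = r^2 * 27 mod 31 = 27^2 * 27 = 16*27 = 29
  bit 2 = 1: r = r^2 * 27 mod 31 = 29^2 * 27 = 4*27 = 15
  bit 3 = 0: r = r^2 mod 31 = 15^2 = 8
  bit 4 = 1: r = r^2 * 27 mod 31 = 8^2 * 27 = 2*27 = 23
  -> s = B^a = 23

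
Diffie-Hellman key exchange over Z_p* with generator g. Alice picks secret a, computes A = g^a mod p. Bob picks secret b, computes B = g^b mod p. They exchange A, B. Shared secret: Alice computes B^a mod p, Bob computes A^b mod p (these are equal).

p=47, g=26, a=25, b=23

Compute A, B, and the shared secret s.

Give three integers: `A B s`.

Answer: 29 46 46

Derivation:
A = 26^25 mod 47  (bits of 25 = 11001)
  bit 0 = 1: r = r^2 * 26 mod 47 = 1^2 * 26 = 1*26 = 26
  bit 1 = 1: r = r^2 * 26 mod 47 = 26^2 * 26 = 18*26 = 45
  bit 2 = 0: r = r^2 mod 47 = 45^2 = 4
  bit 3 = 0: r = r^2 mod 47 = 4^2 = 16
  bit 4 = 1: r = r^2 * 26 mod 47 = 16^2 * 26 = 21*26 = 29
  -> A = 29
B = 26^23 mod 47  (bits of 23 = 10111)
  bit 0 = 1: r = r^2 * 26 mod 47 = 1^2 * 26 = 1*26 = 26
  bit 1 = 0: r = r^2 mod 47 = 26^2 = 18
  bit 2 = 1: r = r^2 * 26 mod 47 = 18^2 * 26 = 42*26 = 11
  bit 3 = 1: r = r^2 * 26 mod 47 = 11^2 * 26 = 27*26 = 44
  bit 4 = 1: r = r^2 * 26 mod 47 = 44^2 * 26 = 9*26 = 46
  -> B = 46
s = B^a = 46^25 mod 47  (bits of 25 = 11001)
  bit 0 = 1: r = r^2 * 46 mod 47 = 1^2 * 46 = 1*46 = 46
  bit 1 = 1: r = r^2 * 46 mod 47 = 46^2 * 46 = 1*46 = 46
  bit 2 = 0: r = r^2 mod 47 = 46^2 = 1
  bit 3 = 0: r = r^2 mod 47 = 1^2 = 1
  bit 4 = 1: r = r^2 * 46 mod 47 = 1^2 * 46 = 1*46 = 46
  -> s = B^a = 46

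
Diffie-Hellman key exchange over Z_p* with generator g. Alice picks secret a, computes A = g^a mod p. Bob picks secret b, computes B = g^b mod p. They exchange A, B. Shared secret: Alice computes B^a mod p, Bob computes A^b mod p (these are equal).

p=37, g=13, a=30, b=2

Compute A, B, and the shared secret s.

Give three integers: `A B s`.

A = 13^30 mod 37  (bits of 30 = 11110)
  bit 0 = 1: r = r^2 * 13 mod 37 = 1^2 * 13 = 1*13 = 13
  bit 1 = 1: r = r^2 * 13 mod 37 = 13^2 * 13 = 21*13 = 14
  bit 2 = 1: r = r^2 * 13 mod 37 = 14^2 * 13 = 11*13 = 32
  bit 3 = 1: r = r^2 * 13 mod 37 = 32^2 * 13 = 25*13 = 29
  bit 4 = 0: r = r^2 mod 37 = 29^2 = 27
  -> A = 27
B = 13^2 mod 37  (bits of 2 = 10)
  bit 0 = 1: r = r^2 * 13 mod 37 = 1^2 * 13 = 1*13 = 13
  bit 1 = 0: r = r^2 mod 37 = 13^2 = 21
  -> B = 21
s = B^a = 21^30 mod 37  (bits of 30 = 11110)
  bit 0 = 1: r = r^2 * 21 mod 37 = 1^2 * 21 = 1*21 = 21
  bit 1 = 1: r = r^2 * 21 mod 37 = 21^2 * 21 = 34*21 = 11
  bit 2 = 1: r = r^2 * 21 mod 37 = 11^2 * 21 = 10*21 = 25
  bit 3 = 1: r = r^2 * 21 mod 37 = 25^2 * 21 = 33*21 = 27
  bit 4 = 0: r = r^2 mod 37 = 27^2 = 26
  -> s = B^a = 26

Answer: 27 21 26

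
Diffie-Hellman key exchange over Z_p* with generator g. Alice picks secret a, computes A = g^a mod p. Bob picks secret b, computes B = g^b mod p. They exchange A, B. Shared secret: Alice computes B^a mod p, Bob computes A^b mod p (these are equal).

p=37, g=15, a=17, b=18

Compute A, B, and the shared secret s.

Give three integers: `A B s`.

Answer: 32 36 36

Derivation:
A = 15^17 mod 37  (bits of 17 = 10001)
  bit 0 = 1: r = r^2 * 15 mod 37 = 1^2 * 15 = 1*15 = 15
  bit 1 = 0: r = r^2 mod 37 = 15^2 = 3
  bit 2 = 0: r = r^2 mod 37 = 3^2 = 9
  bit 3 = 0: r = r^2 mod 37 = 9^2 = 7
  bit 4 = 1: r = r^2 * 15 mod 37 = 7^2 * 15 = 12*15 = 32
  -> A = 32
B = 15^18 mod 37  (bits of 18 = 10010)
  bit 0 = 1: r = r^2 * 15 mod 37 = 1^2 * 15 = 1*15 = 15
  bit 1 = 0: r = r^2 mod 37 = 15^2 = 3
  bit 2 = 0: r = r^2 mod 37 = 3^2 = 9
  bit 3 = 1: r = r^2 * 15 mod 37 = 9^2 * 15 = 7*15 = 31
  bit 4 = 0: r = r^2 mod 37 = 31^2 = 36
  -> B = 36
s = B^a = 36^17 mod 37  (bits of 17 = 10001)
  bit 0 = 1: r = r^2 * 36 mod 37 = 1^2 * 36 = 1*36 = 36
  bit 1 = 0: r = r^2 mod 37 = 36^2 = 1
  bit 2 = 0: r = r^2 mod 37 = 1^2 = 1
  bit 3 = 0: r = r^2 mod 37 = 1^2 = 1
  bit 4 = 1: r = r^2 * 36 mod 37 = 1^2 * 36 = 1*36 = 36
  -> s = B^a = 36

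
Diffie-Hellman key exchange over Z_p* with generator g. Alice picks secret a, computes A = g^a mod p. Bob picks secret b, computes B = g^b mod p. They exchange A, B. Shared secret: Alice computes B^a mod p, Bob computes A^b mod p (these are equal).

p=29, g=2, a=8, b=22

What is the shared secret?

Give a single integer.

A = 2^8 mod 29  (bits of 8 = 1000)
  bit 0 = 1: r = r^2 * 2 mod 29 = 1^2 * 2 = 1*2 = 2
  bit 1 = 0: r = r^2 mod 29 = 2^2 = 4
  bit 2 = 0: r = r^2 mod 29 = 4^2 = 16
  bit 3 = 0: r = r^2 mod 29 = 16^2 = 24
  -> A = 24
B = 2^22 mod 29  (bits of 22 = 10110)
  bit 0 = 1: r = r^2 * 2 mod 29 = 1^2 * 2 = 1*2 = 2
  bit 1 = 0: r = r^2 mod 29 = 2^2 = 4
  bit 2 = 1: r = r^2 * 2 mod 29 = 4^2 * 2 = 16*2 = 3
  bit 3 = 1: r = r^2 * 2 mod 29 = 3^2 * 2 = 9*2 = 18
  bit 4 = 0: r = r^2 mod 29 = 18^2 = 5
  -> B = 5
s = B^a = 5^8 mod 29  (bits of 8 = 1000)
  bit 0 = 1: r = r^2 * 5 mod 29 = 1^2 * 5 = 1*5 = 5
  bit 1 = 0: r = r^2 mod 29 = 5^2 = 25
  bit 2 = 0: r = r^2 mod 29 = 25^2 = 16
  bit 3 = 0: r = r^2 mod 29 = 16^2 = 24
  -> s = B^a = 24

Answer: 24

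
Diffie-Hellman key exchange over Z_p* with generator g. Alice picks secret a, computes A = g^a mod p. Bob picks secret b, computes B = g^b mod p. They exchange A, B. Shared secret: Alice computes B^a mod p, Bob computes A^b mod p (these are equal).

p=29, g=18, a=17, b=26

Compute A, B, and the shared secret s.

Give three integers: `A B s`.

Answer: 26 6 13

Derivation:
A = 18^17 mod 29  (bits of 17 = 10001)
  bit 0 = 1: r = r^2 * 18 mod 29 = 1^2 * 18 = 1*18 = 18
  bit 1 = 0: r = r^2 mod 29 = 18^2 = 5
  bit 2 = 0: r = r^2 mod 29 = 5^2 = 25
  bit 3 = 0: r = r^2 mod 29 = 25^2 = 16
  bit 4 = 1: r = r^2 * 18 mod 29 = 16^2 * 18 = 24*18 = 26
  -> A = 26
B = 18^26 mod 29  (bits of 26 = 11010)
  bit 0 = 1: r = r^2 * 18 mod 29 = 1^2 * 18 = 1*18 = 18
  bit 1 = 1: r = r^2 * 18 mod 29 = 18^2 * 18 = 5*18 = 3
  bit 2 = 0: r = r^2 mod 29 = 3^2 = 9
  bit 3 = 1: r = r^2 * 18 mod 29 = 9^2 * 18 = 23*18 = 8
  bit 4 = 0: r = r^2 mod 29 = 8^2 = 6
  -> B = 6
s = B^a = 6^17 mod 29  (bits of 17 = 10001)
  bit 0 = 1: r = r^2 * 6 mod 29 = 1^2 * 6 = 1*6 = 6
  bit 1 = 0: r = r^2 mod 29 = 6^2 = 7
  bit 2 = 0: r = r^2 mod 29 = 7^2 = 20
  bit 3 = 0: r = r^2 mod 29 = 20^2 = 23
  bit 4 = 1: r = r^2 * 6 mod 29 = 23^2 * 6 = 7*6 = 13
  -> s = B^a = 13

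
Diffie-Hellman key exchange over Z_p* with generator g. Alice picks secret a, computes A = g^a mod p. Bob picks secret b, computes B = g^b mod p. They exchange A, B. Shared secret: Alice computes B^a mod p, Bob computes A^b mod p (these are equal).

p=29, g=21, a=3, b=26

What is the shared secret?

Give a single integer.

Answer: 9

Derivation:
A = 21^3 mod 29  (bits of 3 = 11)
  bit 0 = 1: r = r^2 * 21 mod 29 = 1^2 * 21 = 1*21 = 21
  bit 1 = 1: r = r^2 * 21 mod 29 = 21^2 * 21 = 6*21 = 10
  -> A = 10
B = 21^26 mod 29  (bits of 26 = 11010)
  bit 0 = 1: r = r^2 * 21 mod 29 = 1^2 * 21 = 1*21 = 21
  bit 1 = 1: r = r^2 * 21 mod 29 = 21^2 * 21 = 6*21 = 10
  bit 2 = 0: r = r^2 mod 29 = 10^2 = 13
  bit 3 = 1: r = r^2 * 21 mod 29 = 13^2 * 21 = 24*21 = 11
  bit 4 = 0: r = r^2 mod 29 = 11^2 = 5
  -> B = 5
s = B^a = 5^3 mod 29  (bits of 3 = 11)
  bit 0 = 1: r = r^2 * 5 mod 29 = 1^2 * 5 = 1*5 = 5
  bit 1 = 1: r = r^2 * 5 mod 29 = 5^2 * 5 = 25*5 = 9
  -> s = B^a = 9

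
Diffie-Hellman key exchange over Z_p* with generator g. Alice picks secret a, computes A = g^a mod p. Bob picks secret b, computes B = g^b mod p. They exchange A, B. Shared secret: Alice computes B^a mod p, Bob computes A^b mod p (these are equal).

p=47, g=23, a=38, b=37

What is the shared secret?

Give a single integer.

A = 23^38 mod 47  (bits of 38 = 100110)
  bit 0 = 1: r = r^2 * 23 mod 47 = 1^2 * 23 = 1*23 = 23
  bit 1 = 0: r = r^2 mod 47 = 23^2 = 12
  bit 2 = 0: r = r^2 mod 47 = 12^2 = 3
  bit 3 = 1: r = r^2 * 23 mod 47 = 3^2 * 23 = 9*23 = 19
  bit 4 = 1: r = r^2 * 23 mod 47 = 19^2 * 23 = 32*23 = 31
  bit 5 = 0: r = r^2 mod 47 = 31^2 = 21
  -> A = 21
B = 23^37 mod 47  (bits of 37 = 100101)
  bit 0 = 1: r = r^2 * 23 mod 47 = 1^2 * 23 = 1*23 = 23
  bit 1 = 0: r = r^2 mod 47 = 23^2 = 12
  bit 2 = 0: r = r^2 mod 47 = 12^2 = 3
  bit 3 = 1: r = r^2 * 23 mod 47 = 3^2 * 23 = 9*23 = 19
  bit 4 = 0: r = r^2 mod 47 = 19^2 = 32
  bit 5 = 1: r = r^2 * 23 mod 47 = 32^2 * 23 = 37*23 = 5
  -> B = 5
s = B^a = 5^38 mod 47  (bits of 38 = 100110)
  bit 0 = 1: r = r^2 * 5 mod 47 = 1^2 * 5 = 1*5 = 5
  bit 1 = 0: r = r^2 mod 47 = 5^2 = 25
  bit 2 = 0: r = r^2 mod 47 = 25^2 = 14
  bit 3 = 1: r = r^2 * 5 mod 47 = 14^2 * 5 = 8*5 = 40
  bit 4 = 1: r = r^2 * 5 mod 47 = 40^2 * 5 = 2*5 = 10
  bit 5 = 0: r = r^2 mod 47 = 10^2 = 6
  -> s = B^a = 6

Answer: 6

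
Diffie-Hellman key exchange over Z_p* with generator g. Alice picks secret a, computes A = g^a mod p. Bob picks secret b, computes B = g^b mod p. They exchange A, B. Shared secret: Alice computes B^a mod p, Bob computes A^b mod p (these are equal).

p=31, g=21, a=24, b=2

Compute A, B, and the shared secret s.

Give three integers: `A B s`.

Answer: 16 7 8

Derivation:
A = 21^24 mod 31  (bits of 24 = 11000)
  bit 0 = 1: r = r^2 * 21 mod 31 = 1^2 * 21 = 1*21 = 21
  bit 1 = 1: r = r^2 * 21 mod 31 = 21^2 * 21 = 7*21 = 23
  bit 2 = 0: r = r^2 mod 31 = 23^2 = 2
  bit 3 = 0: r = r^2 mod 31 = 2^2 = 4
  bit 4 = 0: r = r^2 mod 31 = 4^2 = 16
  -> A = 16
B = 21^2 mod 31  (bits of 2 = 10)
  bit 0 = 1: r = r^2 * 21 mod 31 = 1^2 * 21 = 1*21 = 21
  bit 1 = 0: r = r^2 mod 31 = 21^2 = 7
  -> B = 7
s = B^a = 7^24 mod 31  (bits of 24 = 11000)
  bit 0 = 1: r = r^2 * 7 mod 31 = 1^2 * 7 = 1*7 = 7
  bit 1 = 1: r = r^2 * 7 mod 31 = 7^2 * 7 = 18*7 = 2
  bit 2 = 0: r = r^2 mod 31 = 2^2 = 4
  bit 3 = 0: r = r^2 mod 31 = 4^2 = 16
  bit 4 = 0: r = r^2 mod 31 = 16^2 = 8
  -> s = B^a = 8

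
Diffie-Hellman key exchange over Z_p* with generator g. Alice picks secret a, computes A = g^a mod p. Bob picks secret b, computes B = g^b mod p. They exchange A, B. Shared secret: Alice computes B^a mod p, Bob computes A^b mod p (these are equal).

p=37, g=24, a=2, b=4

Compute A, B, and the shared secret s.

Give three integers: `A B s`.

Answer: 21 34 9

Derivation:
A = 24^2 mod 37  (bits of 2 = 10)
  bit 0 = 1: r = r^2 * 24 mod 37 = 1^2 * 24 = 1*24 = 24
  bit 1 = 0: r = r^2 mod 37 = 24^2 = 21
  -> A = 21
B = 24^4 mod 37  (bits of 4 = 100)
  bit 0 = 1: r = r^2 * 24 mod 37 = 1^2 * 24 = 1*24 = 24
  bit 1 = 0: r = r^2 mod 37 = 24^2 = 21
  bit 2 = 0: r = r^2 mod 37 = 21^2 = 34
  -> B = 34
s = B^a = 34^2 mod 37  (bits of 2 = 10)
  bit 0 = 1: r = r^2 * 34 mod 37 = 1^2 * 34 = 1*34 = 34
  bit 1 = 0: r = r^2 mod 37 = 34^2 = 9
  -> s = B^a = 9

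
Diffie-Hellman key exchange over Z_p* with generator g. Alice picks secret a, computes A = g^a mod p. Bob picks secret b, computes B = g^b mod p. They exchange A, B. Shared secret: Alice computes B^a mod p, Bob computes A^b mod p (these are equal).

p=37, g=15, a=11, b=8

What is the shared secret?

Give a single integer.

A = 15^11 mod 37  (bits of 11 = 1011)
  bit 0 = 1: r = r^2 * 15 mod 37 = 1^2 * 15 = 1*15 = 15
  bit 1 = 0: r = r^2 mod 37 = 15^2 = 3
  bit 2 = 1: r = r^2 * 15 mod 37 = 3^2 * 15 = 9*15 = 24
  bit 3 = 1: r = r^2 * 15 mod 37 = 24^2 * 15 = 21*15 = 19
  -> A = 19
B = 15^8 mod 37  (bits of 8 = 1000)
  bit 0 = 1: r = r^2 * 15 mod 37 = 1^2 * 15 = 1*15 = 15
  bit 1 = 0: r = r^2 mod 37 = 15^2 = 3
  bit 2 = 0: r = r^2 mod 37 = 3^2 = 9
  bit 3 = 0: r = r^2 mod 37 = 9^2 = 7
  -> B = 7
s = B^a = 7^11 mod 37  (bits of 11 = 1011)
  bit 0 = 1: r = r^2 * 7 mod 37 = 1^2 * 7 = 1*7 = 7
  bit 1 = 0: r = r^2 mod 37 = 7^2 = 12
  bit 2 = 1: r = r^2 * 7 mod 37 = 12^2 * 7 = 33*7 = 9
  bit 3 = 1: r = r^2 * 7 mod 37 = 9^2 * 7 = 7*7 = 12
  -> s = B^a = 12

Answer: 12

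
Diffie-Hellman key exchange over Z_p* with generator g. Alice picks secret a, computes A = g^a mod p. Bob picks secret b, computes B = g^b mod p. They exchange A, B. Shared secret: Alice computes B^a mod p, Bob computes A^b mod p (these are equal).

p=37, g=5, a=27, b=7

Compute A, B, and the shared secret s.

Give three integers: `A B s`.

Answer: 31 18 6

Derivation:
A = 5^27 mod 37  (bits of 27 = 11011)
  bit 0 = 1: r = r^2 * 5 mod 37 = 1^2 * 5 = 1*5 = 5
  bit 1 = 1: r = r^2 * 5 mod 37 = 5^2 * 5 = 25*5 = 14
  bit 2 = 0: r = r^2 mod 37 = 14^2 = 11
  bit 3 = 1: r = r^2 * 5 mod 37 = 11^2 * 5 = 10*5 = 13
  bit 4 = 1: r = r^2 * 5 mod 37 = 13^2 * 5 = 21*5 = 31
  -> A = 31
B = 5^7 mod 37  (bits of 7 = 111)
  bit 0 = 1: r = r^2 * 5 mod 37 = 1^2 * 5 = 1*5 = 5
  bit 1 = 1: r = r^2 * 5 mod 37 = 5^2 * 5 = 25*5 = 14
  bit 2 = 1: r = r^2 * 5 mod 37 = 14^2 * 5 = 11*5 = 18
  -> B = 18
s = B^a = 18^27 mod 37  (bits of 27 = 11011)
  bit 0 = 1: r = r^2 * 18 mod 37 = 1^2 * 18 = 1*18 = 18
  bit 1 = 1: r = r^2 * 18 mod 37 = 18^2 * 18 = 28*18 = 23
  bit 2 = 0: r = r^2 mod 37 = 23^2 = 11
  bit 3 = 1: r = r^2 * 18 mod 37 = 11^2 * 18 = 10*18 = 32
  bit 4 = 1: r = r^2 * 18 mod 37 = 32^2 * 18 = 25*18 = 6
  -> s = B^a = 6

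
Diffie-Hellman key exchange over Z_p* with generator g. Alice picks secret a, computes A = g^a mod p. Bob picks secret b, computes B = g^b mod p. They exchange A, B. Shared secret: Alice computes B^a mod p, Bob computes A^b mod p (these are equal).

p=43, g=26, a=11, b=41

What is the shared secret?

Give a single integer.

A = 26^11 mod 43  (bits of 11 = 1011)
  bit 0 = 1: r = r^2 * 26 mod 43 = 1^2 * 26 = 1*26 = 26
  bit 1 = 0: r = r^2 mod 43 = 26^2 = 31
  bit 2 = 1: r = r^2 * 26 mod 43 = 31^2 * 26 = 15*26 = 3
  bit 3 = 1: r = r^2 * 26 mod 43 = 3^2 * 26 = 9*26 = 19
  -> A = 19
B = 26^41 mod 43  (bits of 41 = 101001)
  bit 0 = 1: r = r^2 * 26 mod 43 = 1^2 * 26 = 1*26 = 26
  bit 1 = 0: r = r^2 mod 43 = 26^2 = 31
  bit 2 = 1: r = r^2 * 26 mod 43 = 31^2 * 26 = 15*26 = 3
  bit 3 = 0: r = r^2 mod 43 = 3^2 = 9
  bit 4 = 0: r = r^2 mod 43 = 9^2 = 38
  bit 5 = 1: r = r^2 * 26 mod 43 = 38^2 * 26 = 25*26 = 5
  -> B = 5
s = B^a = 5^11 mod 43  (bits of 11 = 1011)
  bit 0 = 1: r = r^2 * 5 mod 43 = 1^2 * 5 = 1*5 = 5
  bit 1 = 0: r = r^2 mod 43 = 5^2 = 25
  bit 2 = 1: r = r^2 * 5 mod 43 = 25^2 * 5 = 23*5 = 29
  bit 3 = 1: r = r^2 * 5 mod 43 = 29^2 * 5 = 24*5 = 34
  -> s = B^a = 34

Answer: 34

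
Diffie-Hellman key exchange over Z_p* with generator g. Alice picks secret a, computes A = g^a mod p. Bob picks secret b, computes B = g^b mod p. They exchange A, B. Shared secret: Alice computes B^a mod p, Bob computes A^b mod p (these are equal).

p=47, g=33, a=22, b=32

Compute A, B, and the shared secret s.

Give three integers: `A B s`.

A = 33^22 mod 47  (bits of 22 = 10110)
  bit 0 = 1: r = r^2 * 33 mod 47 = 1^2 * 33 = 1*33 = 33
  bit 1 = 0: r = r^2 mod 47 = 33^2 = 8
  bit 2 = 1: r = r^2 * 33 mod 47 = 8^2 * 33 = 17*33 = 44
  bit 3 = 1: r = r^2 * 33 mod 47 = 44^2 * 33 = 9*33 = 15
  bit 4 = 0: r = r^2 mod 47 = 15^2 = 37
  -> A = 37
B = 33^32 mod 47  (bits of 32 = 100000)
  bit 0 = 1: r = r^2 * 33 mod 47 = 1^2 * 33 = 1*33 = 33
  bit 1 = 0: r = r^2 mod 47 = 33^2 = 8
  bit 2 = 0: r = r^2 mod 47 = 8^2 = 17
  bit 3 = 0: r = r^2 mod 47 = 17^2 = 7
  bit 4 = 0: r = r^2 mod 47 = 7^2 = 2
  bit 5 = 0: r = r^2 mod 47 = 2^2 = 4
  -> B = 4
s = B^a = 4^22 mod 47  (bits of 22 = 10110)
  bit 0 = 1: r = r^2 * 4 mod 47 = 1^2 * 4 = 1*4 = 4
  bit 1 = 0: r = r^2 mod 47 = 4^2 = 16
  bit 2 = 1: r = r^2 * 4 mod 47 = 16^2 * 4 = 21*4 = 37
  bit 3 = 1: r = r^2 * 4 mod 47 = 37^2 * 4 = 6*4 = 24
  bit 4 = 0: r = r^2 mod 47 = 24^2 = 12
  -> s = B^a = 12

Answer: 37 4 12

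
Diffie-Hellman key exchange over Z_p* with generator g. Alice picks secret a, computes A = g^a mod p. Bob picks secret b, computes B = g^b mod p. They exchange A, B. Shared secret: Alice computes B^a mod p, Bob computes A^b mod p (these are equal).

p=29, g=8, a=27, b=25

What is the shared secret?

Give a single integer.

Answer: 19

Derivation:
A = 8^27 mod 29  (bits of 27 = 11011)
  bit 0 = 1: r = r^2 * 8 mod 29 = 1^2 * 8 = 1*8 = 8
  bit 1 = 1: r = r^2 * 8 mod 29 = 8^2 * 8 = 6*8 = 19
  bit 2 = 0: r = r^2 mod 29 = 19^2 = 13
  bit 3 = 1: r = r^2 * 8 mod 29 = 13^2 * 8 = 24*8 = 18
  bit 4 = 1: r = r^2 * 8 mod 29 = 18^2 * 8 = 5*8 = 11
  -> A = 11
B = 8^25 mod 29  (bits of 25 = 11001)
  bit 0 = 1: r = r^2 * 8 mod 29 = 1^2 * 8 = 1*8 = 8
  bit 1 = 1: r = r^2 * 8 mod 29 = 8^2 * 8 = 6*8 = 19
  bit 2 = 0: r = r^2 mod 29 = 19^2 = 13
  bit 3 = 0: r = r^2 mod 29 = 13^2 = 24
  bit 4 = 1: r = r^2 * 8 mod 29 = 24^2 * 8 = 25*8 = 26
  -> B = 26
s = B^a = 26^27 mod 29  (bits of 27 = 11011)
  bit 0 = 1: r = r^2 * 26 mod 29 = 1^2 * 26 = 1*26 = 26
  bit 1 = 1: r = r^2 * 26 mod 29 = 26^2 * 26 = 9*26 = 2
  bit 2 = 0: r = r^2 mod 29 = 2^2 = 4
  bit 3 = 1: r = r^2 * 26 mod 29 = 4^2 * 26 = 16*26 = 10
  bit 4 = 1: r = r^2 * 26 mod 29 = 10^2 * 26 = 13*26 = 19
  -> s = B^a = 19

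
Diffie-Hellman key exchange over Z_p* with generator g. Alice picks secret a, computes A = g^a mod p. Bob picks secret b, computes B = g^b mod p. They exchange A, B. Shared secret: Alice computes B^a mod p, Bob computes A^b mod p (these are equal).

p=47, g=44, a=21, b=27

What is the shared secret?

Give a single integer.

A = 44^21 mod 47  (bits of 21 = 10101)
  bit 0 = 1: r = r^2 * 44 mod 47 = 1^2 * 44 = 1*44 = 44
  bit 1 = 0: r = r^2 mod 47 = 44^2 = 9
  bit 2 = 1: r = r^2 * 44 mod 47 = 9^2 * 44 = 34*44 = 39
  bit 3 = 0: r = r^2 mod 47 = 39^2 = 17
  bit 4 = 1: r = r^2 * 44 mod 47 = 17^2 * 44 = 7*44 = 26
  -> A = 26
B = 44^27 mod 47  (bits of 27 = 11011)
  bit 0 = 1: r = r^2 * 44 mod 47 = 1^2 * 44 = 1*44 = 44
  bit 1 = 1: r = r^2 * 44 mod 47 = 44^2 * 44 = 9*44 = 20
  bit 2 = 0: r = r^2 mod 47 = 20^2 = 24
  bit 3 = 1: r = r^2 * 44 mod 47 = 24^2 * 44 = 12*44 = 11
  bit 4 = 1: r = r^2 * 44 mod 47 = 11^2 * 44 = 27*44 = 13
  -> B = 13
s = B^a = 13^21 mod 47  (bits of 21 = 10101)
  bit 0 = 1: r = r^2 * 13 mod 47 = 1^2 * 13 = 1*13 = 13
  bit 1 = 0: r = r^2 mod 47 = 13^2 = 28
  bit 2 = 1: r = r^2 * 13 mod 47 = 28^2 * 13 = 32*13 = 40
  bit 3 = 0: r = r^2 mod 47 = 40^2 = 2
  bit 4 = 1: r = r^2 * 13 mod 47 = 2^2 * 13 = 4*13 = 5
  -> s = B^a = 5

Answer: 5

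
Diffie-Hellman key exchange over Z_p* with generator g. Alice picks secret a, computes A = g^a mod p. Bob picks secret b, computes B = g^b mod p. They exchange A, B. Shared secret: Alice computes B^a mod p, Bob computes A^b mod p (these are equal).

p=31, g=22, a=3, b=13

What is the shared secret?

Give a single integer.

A = 22^3 mod 31  (bits of 3 = 11)
  bit 0 = 1: r = r^2 * 22 mod 31 = 1^2 * 22 = 1*22 = 22
  bit 1 = 1: r = r^2 * 22 mod 31 = 22^2 * 22 = 19*22 = 15
  -> A = 15
B = 22^13 mod 31  (bits of 13 = 1101)
  bit 0 = 1: r = r^2 * 22 mod 31 = 1^2 * 22 = 1*22 = 22
  bit 1 = 1: r = r^2 * 22 mod 31 = 22^2 * 22 = 19*22 = 15
  bit 2 = 0: r = r^2 mod 31 = 15^2 = 8
  bit 3 = 1: r = r^2 * 22 mod 31 = 8^2 * 22 = 2*22 = 13
  -> B = 13
s = B^a = 13^3 mod 31  (bits of 3 = 11)
  bit 0 = 1: r = r^2 * 13 mod 31 = 1^2 * 13 = 1*13 = 13
  bit 1 = 1: r = r^2 * 13 mod 31 = 13^2 * 13 = 14*13 = 27
  -> s = B^a = 27

Answer: 27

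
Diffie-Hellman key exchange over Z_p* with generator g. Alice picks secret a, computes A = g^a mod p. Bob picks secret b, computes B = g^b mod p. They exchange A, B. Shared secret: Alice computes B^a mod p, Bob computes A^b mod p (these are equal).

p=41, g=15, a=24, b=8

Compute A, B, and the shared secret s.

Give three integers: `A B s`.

Answer: 10 18 16

Derivation:
A = 15^24 mod 41  (bits of 24 = 11000)
  bit 0 = 1: r = r^2 * 15 mod 41 = 1^2 * 15 = 1*15 = 15
  bit 1 = 1: r = r^2 * 15 mod 41 = 15^2 * 15 = 20*15 = 13
  bit 2 = 0: r = r^2 mod 41 = 13^2 = 5
  bit 3 = 0: r = r^2 mod 41 = 5^2 = 25
  bit 4 = 0: r = r^2 mod 41 = 25^2 = 10
  -> A = 10
B = 15^8 mod 41  (bits of 8 = 1000)
  bit 0 = 1: r = r^2 * 15 mod 41 = 1^2 * 15 = 1*15 = 15
  bit 1 = 0: r = r^2 mod 41 = 15^2 = 20
  bit 2 = 0: r = r^2 mod 41 = 20^2 = 31
  bit 3 = 0: r = r^2 mod 41 = 31^2 = 18
  -> B = 18
s = B^a = 18^24 mod 41  (bits of 24 = 11000)
  bit 0 = 1: r = r^2 * 18 mod 41 = 1^2 * 18 = 1*18 = 18
  bit 1 = 1: r = r^2 * 18 mod 41 = 18^2 * 18 = 37*18 = 10
  bit 2 = 0: r = r^2 mod 41 = 10^2 = 18
  bit 3 = 0: r = r^2 mod 41 = 18^2 = 37
  bit 4 = 0: r = r^2 mod 41 = 37^2 = 16
  -> s = B^a = 16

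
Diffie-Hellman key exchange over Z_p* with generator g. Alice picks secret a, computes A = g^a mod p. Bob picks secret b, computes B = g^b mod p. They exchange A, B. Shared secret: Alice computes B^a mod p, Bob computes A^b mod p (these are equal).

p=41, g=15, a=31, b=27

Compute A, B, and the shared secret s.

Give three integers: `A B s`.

A = 15^31 mod 41  (bits of 31 = 11111)
  bit 0 = 1: r = r^2 * 15 mod 41 = 1^2 * 15 = 1*15 = 15
  bit 1 = 1: r = r^2 * 15 mod 41 = 15^2 * 15 = 20*15 = 13
  bit 2 = 1: r = r^2 * 15 mod 41 = 13^2 * 15 = 5*15 = 34
  bit 3 = 1: r = r^2 * 15 mod 41 = 34^2 * 15 = 8*15 = 38
  bit 4 = 1: r = r^2 * 15 mod 41 = 38^2 * 15 = 9*15 = 12
  -> A = 12
B = 15^27 mod 41  (bits of 27 = 11011)
  bit 0 = 1: r = r^2 * 15 mod 41 = 1^2 * 15 = 1*15 = 15
  bit 1 = 1: r = r^2 * 15 mod 41 = 15^2 * 15 = 20*15 = 13
  bit 2 = 0: r = r^2 mod 41 = 13^2 = 5
  bit 3 = 1: r = r^2 * 15 mod 41 = 5^2 * 15 = 25*15 = 6
  bit 4 = 1: r = r^2 * 15 mod 41 = 6^2 * 15 = 36*15 = 7
  -> B = 7
s = B^a = 7^31 mod 41  (bits of 31 = 11111)
  bit 0 = 1: r = r^2 * 7 mod 41 = 1^2 * 7 = 1*7 = 7
  bit 1 = 1: r = r^2 * 7 mod 41 = 7^2 * 7 = 8*7 = 15
  bit 2 = 1: r = r^2 * 7 mod 41 = 15^2 * 7 = 20*7 = 17
  bit 3 = 1: r = r^2 * 7 mod 41 = 17^2 * 7 = 2*7 = 14
  bit 4 = 1: r = r^2 * 7 mod 41 = 14^2 * 7 = 32*7 = 19
  -> s = B^a = 19

Answer: 12 7 19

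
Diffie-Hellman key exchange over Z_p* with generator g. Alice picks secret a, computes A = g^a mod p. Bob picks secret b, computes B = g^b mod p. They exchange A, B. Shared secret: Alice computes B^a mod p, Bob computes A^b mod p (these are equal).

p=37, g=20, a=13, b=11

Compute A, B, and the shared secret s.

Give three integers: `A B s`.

Answer: 2 5 13

Derivation:
A = 20^13 mod 37  (bits of 13 = 1101)
  bit 0 = 1: r = r^2 * 20 mod 37 = 1^2 * 20 = 1*20 = 20
  bit 1 = 1: r = r^2 * 20 mod 37 = 20^2 * 20 = 30*20 = 8
  bit 2 = 0: r = r^2 mod 37 = 8^2 = 27
  bit 3 = 1: r = r^2 * 20 mod 37 = 27^2 * 20 = 26*20 = 2
  -> A = 2
B = 20^11 mod 37  (bits of 11 = 1011)
  bit 0 = 1: r = r^2 * 20 mod 37 = 1^2 * 20 = 1*20 = 20
  bit 1 = 0: r = r^2 mod 37 = 20^2 = 30
  bit 2 = 1: r = r^2 * 20 mod 37 = 30^2 * 20 = 12*20 = 18
  bit 3 = 1: r = r^2 * 20 mod 37 = 18^2 * 20 = 28*20 = 5
  -> B = 5
s = B^a = 5^13 mod 37  (bits of 13 = 1101)
  bit 0 = 1: r = r^2 * 5 mod 37 = 1^2 * 5 = 1*5 = 5
  bit 1 = 1: r = r^2 * 5 mod 37 = 5^2 * 5 = 25*5 = 14
  bit 2 = 0: r = r^2 mod 37 = 14^2 = 11
  bit 3 = 1: r = r^2 * 5 mod 37 = 11^2 * 5 = 10*5 = 13
  -> s = B^a = 13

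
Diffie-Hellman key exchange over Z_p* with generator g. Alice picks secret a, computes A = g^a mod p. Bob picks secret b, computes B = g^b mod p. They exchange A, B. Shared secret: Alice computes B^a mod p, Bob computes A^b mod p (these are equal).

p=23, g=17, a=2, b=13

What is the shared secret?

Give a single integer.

Answer: 8

Derivation:
A = 17^2 mod 23  (bits of 2 = 10)
  bit 0 = 1: r = r^2 * 17 mod 23 = 1^2 * 17 = 1*17 = 17
  bit 1 = 0: r = r^2 mod 23 = 17^2 = 13
  -> A = 13
B = 17^13 mod 23  (bits of 13 = 1101)
  bit 0 = 1: r = r^2 * 17 mod 23 = 1^2 * 17 = 1*17 = 17
  bit 1 = 1: r = r^2 * 17 mod 23 = 17^2 * 17 = 13*17 = 14
  bit 2 = 0: r = r^2 mod 23 = 14^2 = 12
  bit 3 = 1: r = r^2 * 17 mod 23 = 12^2 * 17 = 6*17 = 10
  -> B = 10
s = B^a = 10^2 mod 23  (bits of 2 = 10)
  bit 0 = 1: r = r^2 * 10 mod 23 = 1^2 * 10 = 1*10 = 10
  bit 1 = 0: r = r^2 mod 23 = 10^2 = 8
  -> s = B^a = 8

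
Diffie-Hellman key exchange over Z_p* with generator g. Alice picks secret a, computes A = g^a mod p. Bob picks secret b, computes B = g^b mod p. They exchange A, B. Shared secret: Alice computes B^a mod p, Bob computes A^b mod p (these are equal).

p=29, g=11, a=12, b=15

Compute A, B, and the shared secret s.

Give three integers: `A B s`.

Answer: 23 18 23

Derivation:
A = 11^12 mod 29  (bits of 12 = 1100)
  bit 0 = 1: r = r^2 * 11 mod 29 = 1^2 * 11 = 1*11 = 11
  bit 1 = 1: r = r^2 * 11 mod 29 = 11^2 * 11 = 5*11 = 26
  bit 2 = 0: r = r^2 mod 29 = 26^2 = 9
  bit 3 = 0: r = r^2 mod 29 = 9^2 = 23
  -> A = 23
B = 11^15 mod 29  (bits of 15 = 1111)
  bit 0 = 1: r = r^2 * 11 mod 29 = 1^2 * 11 = 1*11 = 11
  bit 1 = 1: r = r^2 * 11 mod 29 = 11^2 * 11 = 5*11 = 26
  bit 2 = 1: r = r^2 * 11 mod 29 = 26^2 * 11 = 9*11 = 12
  bit 3 = 1: r = r^2 * 11 mod 29 = 12^2 * 11 = 28*11 = 18
  -> B = 18
s = B^a = 18^12 mod 29  (bits of 12 = 1100)
  bit 0 = 1: r = r^2 * 18 mod 29 = 1^2 * 18 = 1*18 = 18
  bit 1 = 1: r = r^2 * 18 mod 29 = 18^2 * 18 = 5*18 = 3
  bit 2 = 0: r = r^2 mod 29 = 3^2 = 9
  bit 3 = 0: r = r^2 mod 29 = 9^2 = 23
  -> s = B^a = 23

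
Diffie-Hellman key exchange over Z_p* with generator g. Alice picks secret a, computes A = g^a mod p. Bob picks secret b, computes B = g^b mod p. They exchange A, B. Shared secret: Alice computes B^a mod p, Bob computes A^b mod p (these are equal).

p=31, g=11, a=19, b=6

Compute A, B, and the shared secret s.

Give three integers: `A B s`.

Answer: 22 4 8

Derivation:
A = 11^19 mod 31  (bits of 19 = 10011)
  bit 0 = 1: r = r^2 * 11 mod 31 = 1^2 * 11 = 1*11 = 11
  bit 1 = 0: r = r^2 mod 31 = 11^2 = 28
  bit 2 = 0: r = r^2 mod 31 = 28^2 = 9
  bit 3 = 1: r = r^2 * 11 mod 31 = 9^2 * 11 = 19*11 = 23
  bit 4 = 1: r = r^2 * 11 mod 31 = 23^2 * 11 = 2*11 = 22
  -> A = 22
B = 11^6 mod 31  (bits of 6 = 110)
  bit 0 = 1: r = r^2 * 11 mod 31 = 1^2 * 11 = 1*11 = 11
  bit 1 = 1: r = r^2 * 11 mod 31 = 11^2 * 11 = 28*11 = 29
  bit 2 = 0: r = r^2 mod 31 = 29^2 = 4
  -> B = 4
s = B^a = 4^19 mod 31  (bits of 19 = 10011)
  bit 0 = 1: r = r^2 * 4 mod 31 = 1^2 * 4 = 1*4 = 4
  bit 1 = 0: r = r^2 mod 31 = 4^2 = 16
  bit 2 = 0: r = r^2 mod 31 = 16^2 = 8
  bit 3 = 1: r = r^2 * 4 mod 31 = 8^2 * 4 = 2*4 = 8
  bit 4 = 1: r = r^2 * 4 mod 31 = 8^2 * 4 = 2*4 = 8
  -> s = B^a = 8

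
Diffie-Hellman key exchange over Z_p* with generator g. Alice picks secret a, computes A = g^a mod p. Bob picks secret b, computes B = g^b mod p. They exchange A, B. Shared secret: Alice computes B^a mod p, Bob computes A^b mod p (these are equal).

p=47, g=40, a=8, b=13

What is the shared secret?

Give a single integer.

A = 40^8 mod 47  (bits of 8 = 1000)
  bit 0 = 1: r = r^2 * 40 mod 47 = 1^2 * 40 = 1*40 = 40
  bit 1 = 0: r = r^2 mod 47 = 40^2 = 2
  bit 2 = 0: r = r^2 mod 47 = 2^2 = 4
  bit 3 = 0: r = r^2 mod 47 = 4^2 = 16
  -> A = 16
B = 40^13 mod 47  (bits of 13 = 1101)
  bit 0 = 1: r = r^2 * 40 mod 47 = 1^2 * 40 = 1*40 = 40
  bit 1 = 1: r = r^2 * 40 mod 47 = 40^2 * 40 = 2*40 = 33
  bit 2 = 0: r = r^2 mod 47 = 33^2 = 8
  bit 3 = 1: r = r^2 * 40 mod 47 = 8^2 * 40 = 17*40 = 22
  -> B = 22
s = B^a = 22^8 mod 47  (bits of 8 = 1000)
  bit 0 = 1: r = r^2 * 22 mod 47 = 1^2 * 22 = 1*22 = 22
  bit 1 = 0: r = r^2 mod 47 = 22^2 = 14
  bit 2 = 0: r = r^2 mod 47 = 14^2 = 8
  bit 3 = 0: r = r^2 mod 47 = 8^2 = 17
  -> s = B^a = 17

Answer: 17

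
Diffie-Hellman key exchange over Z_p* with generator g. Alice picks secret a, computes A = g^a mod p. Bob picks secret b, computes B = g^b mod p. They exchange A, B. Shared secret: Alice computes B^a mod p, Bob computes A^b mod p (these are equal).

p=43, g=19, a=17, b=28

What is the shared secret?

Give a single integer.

A = 19^17 mod 43  (bits of 17 = 10001)
  bit 0 = 1: r = r^2 * 19 mod 43 = 1^2 * 19 = 1*19 = 19
  bit 1 = 0: r = r^2 mod 43 = 19^2 = 17
  bit 2 = 0: r = r^2 mod 43 = 17^2 = 31
  bit 3 = 0: r = r^2 mod 43 = 31^2 = 15
  bit 4 = 1: r = r^2 * 19 mod 43 = 15^2 * 19 = 10*19 = 18
  -> A = 18
B = 19^28 mod 43  (bits of 28 = 11100)
  bit 0 = 1: r = r^2 * 19 mod 43 = 1^2 * 19 = 1*19 = 19
  bit 1 = 1: r = r^2 * 19 mod 43 = 19^2 * 19 = 17*19 = 22
  bit 2 = 1: r = r^2 * 19 mod 43 = 22^2 * 19 = 11*19 = 37
  bit 3 = 0: r = r^2 mod 43 = 37^2 = 36
  bit 4 = 0: r = r^2 mod 43 = 36^2 = 6
  -> B = 6
s = B^a = 6^17 mod 43  (bits of 17 = 10001)
  bit 0 = 1: r = r^2 * 6 mod 43 = 1^2 * 6 = 1*6 = 6
  bit 1 = 0: r = r^2 mod 43 = 6^2 = 36
  bit 2 = 0: r = r^2 mod 43 = 36^2 = 6
  bit 3 = 0: r = r^2 mod 43 = 6^2 = 36
  bit 4 = 1: r = r^2 * 6 mod 43 = 36^2 * 6 = 6*6 = 36
  -> s = B^a = 36

Answer: 36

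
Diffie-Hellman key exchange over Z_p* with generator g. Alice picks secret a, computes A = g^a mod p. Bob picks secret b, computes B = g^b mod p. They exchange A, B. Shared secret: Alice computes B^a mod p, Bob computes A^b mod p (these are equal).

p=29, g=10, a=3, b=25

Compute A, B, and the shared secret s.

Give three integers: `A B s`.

A = 10^3 mod 29  (bits of 3 = 11)
  bit 0 = 1: r = r^2 * 10 mod 29 = 1^2 * 10 = 1*10 = 10
  bit 1 = 1: r = r^2 * 10 mod 29 = 10^2 * 10 = 13*10 = 14
  -> A = 14
B = 10^25 mod 29  (bits of 25 = 11001)
  bit 0 = 1: r = r^2 * 10 mod 29 = 1^2 * 10 = 1*10 = 10
  bit 1 = 1: r = r^2 * 10 mod 29 = 10^2 * 10 = 13*10 = 14
  bit 2 = 0: r = r^2 mod 29 = 14^2 = 22
  bit 3 = 0: r = r^2 mod 29 = 22^2 = 20
  bit 4 = 1: r = r^2 * 10 mod 29 = 20^2 * 10 = 23*10 = 27
  -> B = 27
s = B^a = 27^3 mod 29  (bits of 3 = 11)
  bit 0 = 1: r = r^2 * 27 mod 29 = 1^2 * 27 = 1*27 = 27
  bit 1 = 1: r = r^2 * 27 mod 29 = 27^2 * 27 = 4*27 = 21
  -> s = B^a = 21

Answer: 14 27 21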